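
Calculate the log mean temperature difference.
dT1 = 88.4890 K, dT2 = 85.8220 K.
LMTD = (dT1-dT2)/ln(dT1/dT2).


dT1/dT2 = 1.0311
ln(dT1/dT2) = 0.0306
LMTD = 2.6670 / 0.0306 = 87.1487 K

87.1487 K


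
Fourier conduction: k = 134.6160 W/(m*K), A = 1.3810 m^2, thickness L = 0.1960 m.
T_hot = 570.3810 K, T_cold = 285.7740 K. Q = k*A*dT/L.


dT = 284.6070 K
Q = 134.6160 * 1.3810 * 284.6070 / 0.1960 = 269947.8460 W

269947.8460 W


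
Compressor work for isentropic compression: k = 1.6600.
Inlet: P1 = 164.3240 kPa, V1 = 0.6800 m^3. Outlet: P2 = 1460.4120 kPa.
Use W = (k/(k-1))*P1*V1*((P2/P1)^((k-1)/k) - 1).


(k-1)/k = 0.3976
(P2/P1)^exp = 2.3835
W = 2.5152 * 164.3240 * 0.6800 * (2.3835 - 1) = 388.8371 kJ

388.8371 kJ


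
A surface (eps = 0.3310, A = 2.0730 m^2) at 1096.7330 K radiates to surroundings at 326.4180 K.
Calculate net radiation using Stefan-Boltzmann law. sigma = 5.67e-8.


T^4 = 1.4468e+12
Tsurr^4 = 1.1353e+10
Q = 0.3310 * 5.67e-8 * 2.0730 * 1.4354e+12 = 55846.0854 W

55846.0854 W


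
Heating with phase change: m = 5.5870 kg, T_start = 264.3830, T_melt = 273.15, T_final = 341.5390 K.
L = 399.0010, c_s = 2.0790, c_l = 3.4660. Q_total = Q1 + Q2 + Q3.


Q1 (sensible, solid) = 5.5870 * 2.0790 * 8.7670 = 101.8320 kJ
Q2 (latent) = 5.5870 * 399.0010 = 2229.2186 kJ
Q3 (sensible, liquid) = 5.5870 * 3.4660 * 68.3890 = 1324.3217 kJ
Q_total = 3655.3722 kJ

3655.3722 kJ


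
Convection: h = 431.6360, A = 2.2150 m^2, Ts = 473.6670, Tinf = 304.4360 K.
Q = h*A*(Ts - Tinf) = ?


dT = 169.2310 K
Q = 431.6360 * 2.2150 * 169.2310 = 161797.3151 W

161797.3151 W


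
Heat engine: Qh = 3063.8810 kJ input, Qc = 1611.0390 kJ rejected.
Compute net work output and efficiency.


W = 3063.8810 - 1611.0390 = 1452.8420 kJ
eta = 1452.8420 / 3063.8810 = 0.4742 = 47.4184%

W = 1452.8420 kJ, eta = 47.4184%


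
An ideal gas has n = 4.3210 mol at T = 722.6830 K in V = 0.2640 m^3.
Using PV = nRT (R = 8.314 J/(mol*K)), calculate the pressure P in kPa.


P = nRT/V = 4.3210 * 8.314 * 722.6830 / 0.2640
= 25962.2379 / 0.2640 = 98341.8102 Pa = 98.3418 kPa

98.3418 kPa


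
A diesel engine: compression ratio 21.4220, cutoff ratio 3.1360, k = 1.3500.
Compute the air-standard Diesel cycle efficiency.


r^(k-1) = 2.9228
rc^k = 4.6785
eta = 0.5635 = 56.3548%

56.3548%


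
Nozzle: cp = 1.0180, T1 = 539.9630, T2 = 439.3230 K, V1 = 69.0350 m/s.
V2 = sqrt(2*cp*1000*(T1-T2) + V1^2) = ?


dT = 100.6400 K
2*cp*1000*dT = 204903.0400
V1^2 = 4765.8312
V2 = sqrt(209668.8712) = 457.8961 m/s

457.8961 m/s


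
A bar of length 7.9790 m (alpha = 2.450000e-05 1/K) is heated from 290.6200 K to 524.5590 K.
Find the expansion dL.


dT = 233.9390 K
dL = 2.450000e-05 * 7.9790 * 233.9390 = 0.045732 m
L_final = 8.024732 m

dL = 0.045732 m


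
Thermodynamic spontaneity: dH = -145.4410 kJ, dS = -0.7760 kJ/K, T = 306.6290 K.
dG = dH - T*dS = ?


T*dS = 306.6290 * -0.7760 = -237.9441 kJ
dG = -145.4410 + 237.9441 = 92.5031 kJ (non-spontaneous)

dG = 92.5031 kJ, non-spontaneous


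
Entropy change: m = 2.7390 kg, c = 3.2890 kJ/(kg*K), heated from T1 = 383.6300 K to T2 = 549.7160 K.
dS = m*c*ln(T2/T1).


T2/T1 = 1.4329
ln(T2/T1) = 0.3597
dS = 2.7390 * 3.2890 * 0.3597 = 3.2406 kJ/K

3.2406 kJ/K


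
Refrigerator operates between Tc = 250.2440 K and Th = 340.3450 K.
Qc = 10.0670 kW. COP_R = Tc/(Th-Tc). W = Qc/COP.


COP = 250.2440 / 90.1010 = 2.7774
W = 10.0670 / 2.7774 = 3.6246 kW

COP = 2.7774, W = 3.6246 kW


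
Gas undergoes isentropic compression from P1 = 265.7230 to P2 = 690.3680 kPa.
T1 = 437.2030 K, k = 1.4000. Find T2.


(k-1)/k = 0.2857
(P2/P1)^exp = 1.3136
T2 = 437.2030 * 1.3136 = 574.3214 K

574.3214 K


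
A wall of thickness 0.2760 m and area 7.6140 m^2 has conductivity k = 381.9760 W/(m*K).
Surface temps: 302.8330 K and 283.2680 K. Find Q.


dT = 19.5650 K
Q = 381.9760 * 7.6140 * 19.5650 / 0.2760 = 206167.2695 W

206167.2695 W


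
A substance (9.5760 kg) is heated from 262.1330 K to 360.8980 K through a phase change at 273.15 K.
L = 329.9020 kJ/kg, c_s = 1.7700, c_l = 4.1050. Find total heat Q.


Q1 (sensible, solid) = 9.5760 * 1.7700 * 11.0170 = 186.7329 kJ
Q2 (latent) = 9.5760 * 329.9020 = 3159.1416 kJ
Q3 (sensible, liquid) = 9.5760 * 4.1050 * 87.7480 = 3449.3283 kJ
Q_total = 6795.2027 kJ

6795.2027 kJ


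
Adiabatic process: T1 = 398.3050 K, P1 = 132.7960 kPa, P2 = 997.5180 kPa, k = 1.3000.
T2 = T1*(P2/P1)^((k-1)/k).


(k-1)/k = 0.2308
(P2/P1)^exp = 1.5925
T2 = 398.3050 * 1.5925 = 634.3203 K

634.3203 K


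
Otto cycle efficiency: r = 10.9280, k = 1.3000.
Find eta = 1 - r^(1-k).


r^(k-1) = 2.0491
eta = 1 - 1/2.0491 = 0.5120 = 51.1980%

51.1980%


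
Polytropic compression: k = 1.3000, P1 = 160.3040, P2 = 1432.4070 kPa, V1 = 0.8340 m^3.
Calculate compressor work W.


(k-1)/k = 0.2308
(P2/P1)^exp = 1.6576
W = 4.3333 * 160.3040 * 0.8340 * (1.6576 - 1) = 380.9951 kJ

380.9951 kJ


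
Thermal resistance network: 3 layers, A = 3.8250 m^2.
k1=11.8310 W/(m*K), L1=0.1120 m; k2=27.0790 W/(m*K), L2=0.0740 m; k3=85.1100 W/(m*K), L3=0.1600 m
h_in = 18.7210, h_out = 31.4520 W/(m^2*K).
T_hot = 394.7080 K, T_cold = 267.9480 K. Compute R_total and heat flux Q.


R_conv_in = 1/(18.7210*3.8250) = 0.0140
R_1 = 0.1120/(11.8310*3.8250) = 0.0025
R_2 = 0.0740/(27.0790*3.8250) = 0.0007
R_3 = 0.1600/(85.1100*3.8250) = 0.0005
R_conv_out = 1/(31.4520*3.8250) = 0.0083
R_total = 0.0260 K/W
Q = 126.7600 / 0.0260 = 4883.2533 W

R_total = 0.0260 K/W, Q = 4883.2533 W


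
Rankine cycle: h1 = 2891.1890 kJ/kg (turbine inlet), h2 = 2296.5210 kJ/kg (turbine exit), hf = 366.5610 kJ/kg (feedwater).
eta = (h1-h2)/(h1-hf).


W = 594.6680 kJ/kg
Q_in = 2524.6280 kJ/kg
eta = 0.2355 = 23.5547%

eta = 23.5547%


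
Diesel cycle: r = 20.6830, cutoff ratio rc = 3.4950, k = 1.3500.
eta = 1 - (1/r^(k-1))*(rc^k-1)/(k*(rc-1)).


r^(k-1) = 2.8871
rc^k = 5.4157
eta = 0.5459 = 54.5923%

54.5923%


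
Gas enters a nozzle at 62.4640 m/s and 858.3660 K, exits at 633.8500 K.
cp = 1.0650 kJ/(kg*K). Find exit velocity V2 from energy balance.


dT = 224.5160 K
2*cp*1000*dT = 478219.0800
V1^2 = 3901.7513
V2 = sqrt(482120.8313) = 694.3492 m/s

694.3492 m/s


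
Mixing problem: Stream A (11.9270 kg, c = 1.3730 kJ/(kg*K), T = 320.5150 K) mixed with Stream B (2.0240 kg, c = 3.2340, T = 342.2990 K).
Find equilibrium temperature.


num = 7489.2381
den = 22.9214
Tf = 326.7358 K

326.7358 K


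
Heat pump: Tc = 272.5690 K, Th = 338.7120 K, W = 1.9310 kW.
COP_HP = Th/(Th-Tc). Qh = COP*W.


COP = 338.7120 / 66.1430 = 5.1209
Qh = 5.1209 * 1.9310 = 9.8885 kW

COP = 5.1209, Qh = 9.8885 kW


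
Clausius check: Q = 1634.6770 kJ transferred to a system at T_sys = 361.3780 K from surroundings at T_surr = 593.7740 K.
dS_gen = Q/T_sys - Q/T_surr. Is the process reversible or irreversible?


dS_sys = 1634.6770/361.3780 = 4.5235 kJ/K
dS_surr = -1634.6770/593.7740 = -2.7530 kJ/K
dS_gen = 4.5235 - 2.7530 = 1.7704 kJ/K (irreversible)

dS_gen = 1.7704 kJ/K, irreversible


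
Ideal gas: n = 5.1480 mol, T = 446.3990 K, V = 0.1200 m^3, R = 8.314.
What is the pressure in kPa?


P = nRT/V = 5.1480 * 8.314 * 446.3990 / 0.1200
= 19106.0879 / 0.1200 = 159217.3992 Pa = 159.2174 kPa

159.2174 kPa


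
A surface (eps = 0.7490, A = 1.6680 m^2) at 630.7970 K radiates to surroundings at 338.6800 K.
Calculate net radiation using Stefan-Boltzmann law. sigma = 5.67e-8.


T^4 = 1.5833e+11
Tsurr^4 = 1.3157e+10
Q = 0.7490 * 5.67e-8 * 1.6680 * 1.4517e+11 = 10283.5127 W

10283.5127 W


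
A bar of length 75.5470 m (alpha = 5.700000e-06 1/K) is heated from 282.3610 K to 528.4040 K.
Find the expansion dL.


dT = 246.0430 K
dL = 5.700000e-06 * 75.5470 * 246.0430 = 0.105951 m
L_final = 75.652951 m

dL = 0.105951 m


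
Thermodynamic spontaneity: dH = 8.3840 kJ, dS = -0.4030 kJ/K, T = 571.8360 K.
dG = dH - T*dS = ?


T*dS = 571.8360 * -0.4030 = -230.4499 kJ
dG = 8.3840 + 230.4499 = 238.8339 kJ (non-spontaneous)

dG = 238.8339 kJ, non-spontaneous


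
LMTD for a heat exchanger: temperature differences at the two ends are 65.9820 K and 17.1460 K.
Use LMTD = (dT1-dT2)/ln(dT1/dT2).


dT1/dT2 = 3.8482
ln(dT1/dT2) = 1.3476
LMTD = 48.8360 / 1.3476 = 36.2388 K

36.2388 K


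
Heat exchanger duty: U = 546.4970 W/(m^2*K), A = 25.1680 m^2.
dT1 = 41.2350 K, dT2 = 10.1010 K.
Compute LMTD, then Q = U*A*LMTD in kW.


LMTD = 22.1334 K
Q = 546.4970 * 25.1680 * 22.1334 = 304427.8900 W = 304.4279 kW

304.4279 kW


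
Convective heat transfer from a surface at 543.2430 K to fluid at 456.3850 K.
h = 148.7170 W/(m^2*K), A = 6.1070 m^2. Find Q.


dT = 86.8580 K
Q = 148.7170 * 6.1070 * 86.8580 = 78885.7141 W

78885.7141 W


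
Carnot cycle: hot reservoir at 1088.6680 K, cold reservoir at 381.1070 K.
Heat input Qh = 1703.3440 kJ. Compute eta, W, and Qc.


eta = 1 - 381.1070/1088.6680 = 0.6499
W = 0.6499 * 1703.3440 = 1107.0591 kJ
Qc = 1703.3440 - 1107.0591 = 596.2849 kJ

eta = 64.9933%, W = 1107.0591 kJ, Qc = 596.2849 kJ


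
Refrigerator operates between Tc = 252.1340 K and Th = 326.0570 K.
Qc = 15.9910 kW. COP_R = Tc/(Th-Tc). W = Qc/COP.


COP = 252.1340 / 73.9230 = 3.4108
W = 15.9910 / 3.4108 = 4.6884 kW

COP = 3.4108, W = 4.6884 kW


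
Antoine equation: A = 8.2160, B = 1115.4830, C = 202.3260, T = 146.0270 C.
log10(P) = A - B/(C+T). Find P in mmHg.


C+T = 348.3530
B/(C+T) = 3.2022
log10(P) = 8.2160 - 3.2022 = 5.0138
P = 10^5.0138 = 103237.4458 mmHg

103237.4458 mmHg


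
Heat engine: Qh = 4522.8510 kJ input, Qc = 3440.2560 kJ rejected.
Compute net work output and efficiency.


W = 4522.8510 - 3440.2560 = 1082.5950 kJ
eta = 1082.5950 / 4522.8510 = 0.2394 = 23.9361%

W = 1082.5950 kJ, eta = 23.9361%


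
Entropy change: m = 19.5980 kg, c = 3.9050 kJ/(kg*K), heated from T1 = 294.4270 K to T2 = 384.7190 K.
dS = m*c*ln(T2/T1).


T2/T1 = 1.3067
ln(T2/T1) = 0.2675
dS = 19.5980 * 3.9050 * 0.2675 = 20.4705 kJ/K

20.4705 kJ/K


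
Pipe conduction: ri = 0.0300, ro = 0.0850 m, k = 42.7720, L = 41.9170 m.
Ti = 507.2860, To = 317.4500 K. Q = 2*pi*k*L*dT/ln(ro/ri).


dT = 189.8360 K
ln(ro/ri) = 1.0415
Q = 2*pi*42.7720*41.9170*189.8360 / 1.0415 = 2053374.4478 W

2053374.4478 W


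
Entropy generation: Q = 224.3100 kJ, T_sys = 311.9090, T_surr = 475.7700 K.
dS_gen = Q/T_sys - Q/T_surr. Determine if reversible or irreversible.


dS_sys = 224.3100/311.9090 = 0.7192 kJ/K
dS_surr = -224.3100/475.7700 = -0.4715 kJ/K
dS_gen = 0.7192 - 0.4715 = 0.2477 kJ/K (irreversible)

dS_gen = 0.2477 kJ/K, irreversible


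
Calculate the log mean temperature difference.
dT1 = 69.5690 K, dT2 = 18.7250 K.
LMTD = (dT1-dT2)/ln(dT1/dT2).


dT1/dT2 = 3.7153
ln(dT1/dT2) = 1.3125
LMTD = 50.8440 / 1.3125 = 38.7395 K

38.7395 K


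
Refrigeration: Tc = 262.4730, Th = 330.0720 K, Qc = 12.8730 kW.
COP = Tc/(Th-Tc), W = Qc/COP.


COP = 262.4730 / 67.5990 = 3.8828
W = 12.8730 / 3.8828 = 3.3154 kW

COP = 3.8828, W = 3.3154 kW


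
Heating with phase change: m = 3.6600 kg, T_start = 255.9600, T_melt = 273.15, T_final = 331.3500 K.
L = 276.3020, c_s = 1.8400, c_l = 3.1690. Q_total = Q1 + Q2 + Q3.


Q1 (sensible, solid) = 3.6600 * 1.8400 * 17.1900 = 115.7643 kJ
Q2 (latent) = 3.6600 * 276.3020 = 1011.2653 kJ
Q3 (sensible, liquid) = 3.6600 * 3.1690 * 58.2000 = 675.0350 kJ
Q_total = 1802.0647 kJ

1802.0647 kJ


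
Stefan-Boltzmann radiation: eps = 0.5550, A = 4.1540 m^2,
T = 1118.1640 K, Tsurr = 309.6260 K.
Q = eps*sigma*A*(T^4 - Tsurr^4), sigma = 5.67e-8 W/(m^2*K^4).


T^4 = 1.5632e+12
Tsurr^4 = 9.1907e+09
Q = 0.5550 * 5.67e-8 * 4.1540 * 1.5540e+12 = 203143.8421 W

203143.8421 W


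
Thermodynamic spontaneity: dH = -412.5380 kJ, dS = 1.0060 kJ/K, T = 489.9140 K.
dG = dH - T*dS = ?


T*dS = 489.9140 * 1.0060 = 492.8535 kJ
dG = -412.5380 - 492.8535 = -905.3915 kJ (spontaneous)

dG = -905.3915 kJ, spontaneous


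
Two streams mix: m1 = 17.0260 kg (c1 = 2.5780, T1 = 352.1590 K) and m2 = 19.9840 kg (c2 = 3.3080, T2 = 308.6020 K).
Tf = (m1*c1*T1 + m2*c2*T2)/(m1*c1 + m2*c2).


num = 35858.0995
den = 110.0001
Tf = 325.9824 K

325.9824 K


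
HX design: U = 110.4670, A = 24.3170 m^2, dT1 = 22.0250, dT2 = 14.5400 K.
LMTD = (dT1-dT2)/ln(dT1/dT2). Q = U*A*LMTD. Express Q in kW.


LMTD = 18.0242 K
Q = 110.4670 * 24.3170 * 18.0242 = 48417.1126 W = 48.4171 kW

48.4171 kW


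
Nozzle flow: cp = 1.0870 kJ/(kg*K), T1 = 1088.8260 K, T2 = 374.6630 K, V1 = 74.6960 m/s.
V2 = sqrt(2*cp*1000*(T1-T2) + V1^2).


dT = 714.1630 K
2*cp*1000*dT = 1552590.3620
V1^2 = 5579.4924
V2 = sqrt(1558169.8544) = 1248.2667 m/s

1248.2667 m/s


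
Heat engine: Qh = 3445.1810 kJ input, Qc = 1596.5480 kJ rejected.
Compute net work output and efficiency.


W = 3445.1810 - 1596.5480 = 1848.6330 kJ
eta = 1848.6330 / 3445.1810 = 0.5366 = 53.6585%

W = 1848.6330 kJ, eta = 53.6585%


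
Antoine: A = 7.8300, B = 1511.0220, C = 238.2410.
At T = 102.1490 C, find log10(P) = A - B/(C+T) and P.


C+T = 340.3900
B/(C+T) = 4.4391
log10(P) = 7.8300 - 4.4391 = 3.3909
P = 10^3.3909 = 2459.8552 mmHg

2459.8552 mmHg


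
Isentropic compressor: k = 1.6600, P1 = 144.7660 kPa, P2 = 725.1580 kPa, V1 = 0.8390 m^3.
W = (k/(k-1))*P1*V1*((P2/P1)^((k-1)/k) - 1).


(k-1)/k = 0.3976
(P2/P1)^exp = 1.8977
W = 2.5152 * 144.7660 * 0.8390 * (1.8977 - 1) = 274.2259 kJ

274.2259 kJ


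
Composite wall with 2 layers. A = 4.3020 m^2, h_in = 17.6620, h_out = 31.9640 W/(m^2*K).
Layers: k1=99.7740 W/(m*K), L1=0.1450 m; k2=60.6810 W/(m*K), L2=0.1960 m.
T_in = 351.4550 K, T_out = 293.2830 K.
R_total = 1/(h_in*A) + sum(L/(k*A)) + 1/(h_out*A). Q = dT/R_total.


R_conv_in = 1/(17.6620*4.3020) = 0.0132
R_1 = 0.1450/(99.7740*4.3020) = 0.0003
R_2 = 0.1960/(60.6810*4.3020) = 0.0008
R_conv_out = 1/(31.9640*4.3020) = 0.0073
R_total = 0.0215 K/W
Q = 58.1720 / 0.0215 = 2702.9212 W

R_total = 0.0215 K/W, Q = 2702.9212 W


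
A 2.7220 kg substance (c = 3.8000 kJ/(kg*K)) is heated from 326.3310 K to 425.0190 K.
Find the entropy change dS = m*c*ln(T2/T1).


T2/T1 = 1.3024
ln(T2/T1) = 0.2642
dS = 2.7220 * 3.8000 * 0.2642 = 2.7330 kJ/K

2.7330 kJ/K


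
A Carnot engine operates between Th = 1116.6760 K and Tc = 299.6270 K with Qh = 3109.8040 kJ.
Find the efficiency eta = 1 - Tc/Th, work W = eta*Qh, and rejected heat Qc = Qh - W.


eta = 1 - 299.6270/1116.6760 = 0.7317
W = 0.7317 * 3109.8040 = 2275.3800 kJ
Qc = 3109.8040 - 2275.3800 = 834.4240 kJ

eta = 73.1680%, W = 2275.3800 kJ, Qc = 834.4240 kJ


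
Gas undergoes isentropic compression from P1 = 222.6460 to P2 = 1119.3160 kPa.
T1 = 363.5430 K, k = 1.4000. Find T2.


(k-1)/k = 0.2857
(P2/P1)^exp = 1.5863
T2 = 363.5430 * 1.5863 = 576.6842 K

576.6842 K


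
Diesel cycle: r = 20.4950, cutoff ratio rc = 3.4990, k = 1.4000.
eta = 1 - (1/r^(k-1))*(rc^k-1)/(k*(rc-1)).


r^(k-1) = 3.3470
rc^k = 5.7746
eta = 0.5923 = 59.2260%

59.2260%


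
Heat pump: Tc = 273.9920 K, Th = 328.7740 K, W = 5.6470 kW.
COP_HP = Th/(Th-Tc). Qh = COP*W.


COP = 328.7740 / 54.7820 = 6.0015
Qh = 6.0015 * 5.6470 = 33.8905 kW

COP = 6.0015, Qh = 33.8905 kW


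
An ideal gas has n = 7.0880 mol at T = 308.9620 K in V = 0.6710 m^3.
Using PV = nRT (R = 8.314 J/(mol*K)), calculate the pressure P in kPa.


P = nRT/V = 7.0880 * 8.314 * 308.9620 / 0.6710
= 18207.0170 / 0.6710 = 27134.1534 Pa = 27.1342 kPa

27.1342 kPa


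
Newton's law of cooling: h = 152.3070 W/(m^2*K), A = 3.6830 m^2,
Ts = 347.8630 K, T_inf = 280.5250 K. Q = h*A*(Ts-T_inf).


dT = 67.3380 K
Q = 152.3070 * 3.6830 * 67.3380 = 37773.0276 W

37773.0276 W


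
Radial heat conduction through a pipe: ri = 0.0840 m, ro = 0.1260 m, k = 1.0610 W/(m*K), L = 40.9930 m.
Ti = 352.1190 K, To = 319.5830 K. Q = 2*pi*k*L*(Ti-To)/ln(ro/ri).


dT = 32.5360 K
ln(ro/ri) = 0.4055
Q = 2*pi*1.0610*40.9930*32.5360 / 0.4055 = 21928.8384 W

21928.8384 W


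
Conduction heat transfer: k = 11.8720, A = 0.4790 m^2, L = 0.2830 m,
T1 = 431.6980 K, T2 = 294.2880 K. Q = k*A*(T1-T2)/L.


dT = 137.4100 K
Q = 11.8720 * 0.4790 * 137.4100 / 0.2830 = 2761.1583 W

2761.1583 W


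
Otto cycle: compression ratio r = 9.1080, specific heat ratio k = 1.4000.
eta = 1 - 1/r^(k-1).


r^(k-1) = 2.4197
eta = 1 - 1/2.4197 = 0.5867 = 58.6733%

58.6733%


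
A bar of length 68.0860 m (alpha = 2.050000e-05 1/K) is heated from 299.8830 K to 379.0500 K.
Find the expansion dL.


dT = 79.1670 K
dL = 2.050000e-05 * 68.0860 * 79.1670 = 0.110498 m
L_final = 68.196498 m

dL = 0.110498 m


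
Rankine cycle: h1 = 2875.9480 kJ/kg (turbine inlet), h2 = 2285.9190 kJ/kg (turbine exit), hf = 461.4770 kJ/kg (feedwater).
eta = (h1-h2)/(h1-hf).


W = 590.0290 kJ/kg
Q_in = 2414.4710 kJ/kg
eta = 0.2444 = 24.4372%

eta = 24.4372%


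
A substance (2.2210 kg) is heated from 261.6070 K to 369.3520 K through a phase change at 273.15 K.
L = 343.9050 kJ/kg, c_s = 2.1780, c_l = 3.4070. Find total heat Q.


Q1 (sensible, solid) = 2.2210 * 2.1780 * 11.5430 = 55.8374 kJ
Q2 (latent) = 2.2210 * 343.9050 = 763.8130 kJ
Q3 (sensible, liquid) = 2.2210 * 3.4070 * 96.2020 = 727.9554 kJ
Q_total = 1547.6058 kJ

1547.6058 kJ


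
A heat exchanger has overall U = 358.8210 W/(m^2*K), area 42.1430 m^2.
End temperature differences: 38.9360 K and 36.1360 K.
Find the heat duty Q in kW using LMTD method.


LMTD = 37.5186 K
Q = 358.8210 * 42.1430 * 37.5186 = 567348.3369 W = 567.3483 kW

567.3483 kW


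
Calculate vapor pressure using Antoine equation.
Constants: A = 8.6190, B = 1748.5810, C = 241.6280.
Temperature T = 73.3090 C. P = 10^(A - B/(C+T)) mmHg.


C+T = 314.9370
B/(C+T) = 5.5522
log10(P) = 8.6190 - 5.5522 = 3.0668
P = 10^3.0668 = 1166.3765 mmHg

1166.3765 mmHg


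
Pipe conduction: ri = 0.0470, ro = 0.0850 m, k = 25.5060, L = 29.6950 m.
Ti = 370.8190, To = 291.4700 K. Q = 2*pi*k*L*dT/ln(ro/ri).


dT = 79.3490 K
ln(ro/ri) = 0.5925
Q = 2*pi*25.5060*29.6950*79.3490 / 0.5925 = 637317.6963 W

637317.6963 W


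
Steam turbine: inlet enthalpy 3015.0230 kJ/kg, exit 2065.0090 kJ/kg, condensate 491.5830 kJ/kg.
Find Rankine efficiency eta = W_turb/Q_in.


W = 950.0140 kJ/kg
Q_in = 2523.4400 kJ/kg
eta = 0.3765 = 37.6476%

eta = 37.6476%


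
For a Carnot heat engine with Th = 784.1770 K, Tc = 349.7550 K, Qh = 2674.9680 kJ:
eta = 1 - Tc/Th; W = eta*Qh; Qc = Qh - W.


eta = 1 - 349.7550/784.1770 = 0.5540
W = 0.5540 * 2674.9680 = 1481.8911 kJ
Qc = 2674.9680 - 1481.8911 = 1193.0769 kJ

eta = 55.3985%, W = 1481.8911 kJ, Qc = 1193.0769 kJ


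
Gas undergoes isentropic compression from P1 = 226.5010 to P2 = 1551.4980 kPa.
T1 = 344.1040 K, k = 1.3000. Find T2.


(k-1)/k = 0.2308
(P2/P1)^exp = 1.5590
T2 = 344.1040 * 1.5590 = 536.4623 K

536.4623 K


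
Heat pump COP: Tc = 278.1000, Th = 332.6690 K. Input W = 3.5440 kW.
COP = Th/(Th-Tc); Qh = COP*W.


COP = 332.6690 / 54.5690 = 6.0963
Qh = 6.0963 * 3.5440 = 21.6053 kW

COP = 6.0963, Qh = 21.6053 kW


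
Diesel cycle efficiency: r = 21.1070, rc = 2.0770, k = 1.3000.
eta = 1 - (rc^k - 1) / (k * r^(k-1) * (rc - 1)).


r^(k-1) = 2.4965
rc^k = 2.5862
eta = 0.5462 = 54.6184%

54.6184%


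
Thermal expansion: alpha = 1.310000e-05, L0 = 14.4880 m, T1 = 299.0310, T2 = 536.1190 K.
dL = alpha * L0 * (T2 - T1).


dT = 237.0880 K
dL = 1.310000e-05 * 14.4880 * 237.0880 = 0.044998 m
L_final = 14.532998 m

dL = 0.044998 m


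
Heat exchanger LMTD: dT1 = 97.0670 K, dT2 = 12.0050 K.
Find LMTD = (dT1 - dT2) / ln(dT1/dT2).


dT1/dT2 = 8.0855
ln(dT1/dT2) = 2.0901
LMTD = 85.0620 / 2.0901 = 40.6980 K

40.6980 K


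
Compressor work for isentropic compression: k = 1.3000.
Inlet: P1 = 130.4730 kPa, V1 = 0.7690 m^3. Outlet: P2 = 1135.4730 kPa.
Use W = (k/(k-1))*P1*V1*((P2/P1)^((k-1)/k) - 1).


(k-1)/k = 0.2308
(P2/P1)^exp = 1.6476
W = 4.3333 * 130.4730 * 0.7690 * (1.6476 - 1) = 281.5499 kJ

281.5499 kJ


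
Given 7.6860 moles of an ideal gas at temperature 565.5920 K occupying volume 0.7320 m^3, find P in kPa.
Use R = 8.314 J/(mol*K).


P = nRT/V = 7.6860 * 8.314 * 565.5920 / 0.7320
= 36142.1229 / 0.7320 = 49374.4848 Pa = 49.3745 kPa

49.3745 kPa


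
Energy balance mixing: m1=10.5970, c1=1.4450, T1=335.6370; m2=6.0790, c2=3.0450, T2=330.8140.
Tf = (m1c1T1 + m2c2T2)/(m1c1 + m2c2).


num = 11263.0477
den = 33.8232
Tf = 332.9975 K

332.9975 K


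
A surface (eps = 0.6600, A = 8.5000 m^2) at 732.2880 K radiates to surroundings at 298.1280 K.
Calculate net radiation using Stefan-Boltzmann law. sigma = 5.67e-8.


T^4 = 2.8756e+11
Tsurr^4 = 7.8997e+09
Q = 0.6600 * 5.67e-8 * 8.5000 * 2.7966e+11 = 88956.1335 W

88956.1335 W


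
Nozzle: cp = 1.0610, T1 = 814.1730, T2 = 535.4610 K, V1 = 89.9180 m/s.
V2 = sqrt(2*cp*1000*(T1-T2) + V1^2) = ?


dT = 278.7120 K
2*cp*1000*dT = 591426.8640
V1^2 = 8085.2467
V2 = sqrt(599512.1107) = 774.2817 m/s

774.2817 m/s


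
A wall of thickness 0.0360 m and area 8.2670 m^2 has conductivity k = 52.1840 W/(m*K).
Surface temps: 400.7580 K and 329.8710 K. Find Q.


dT = 70.8870 K
Q = 52.1840 * 8.2670 * 70.8870 / 0.0360 = 849472.6475 W

849472.6475 W


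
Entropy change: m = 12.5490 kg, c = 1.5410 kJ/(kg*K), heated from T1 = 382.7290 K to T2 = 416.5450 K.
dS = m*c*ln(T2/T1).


T2/T1 = 1.0884
ln(T2/T1) = 0.0847
dS = 12.5490 * 1.5410 * 0.0847 = 1.6373 kJ/K

1.6373 kJ/K


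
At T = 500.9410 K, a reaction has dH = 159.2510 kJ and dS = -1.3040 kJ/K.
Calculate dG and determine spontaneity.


T*dS = 500.9410 * -1.3040 = -653.2271 kJ
dG = 159.2510 + 653.2271 = 812.4781 kJ (non-spontaneous)

dG = 812.4781 kJ, non-spontaneous


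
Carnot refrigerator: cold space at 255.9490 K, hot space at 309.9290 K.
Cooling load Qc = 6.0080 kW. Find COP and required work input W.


COP = 255.9490 / 53.9800 = 4.7416
W = 6.0080 / 4.7416 = 1.2671 kW

COP = 4.7416, W = 1.2671 kW


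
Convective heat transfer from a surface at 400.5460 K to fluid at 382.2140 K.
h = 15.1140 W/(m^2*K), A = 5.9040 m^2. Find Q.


dT = 18.3320 K
Q = 15.1140 * 5.9040 * 18.3320 = 1635.8204 W

1635.8204 W


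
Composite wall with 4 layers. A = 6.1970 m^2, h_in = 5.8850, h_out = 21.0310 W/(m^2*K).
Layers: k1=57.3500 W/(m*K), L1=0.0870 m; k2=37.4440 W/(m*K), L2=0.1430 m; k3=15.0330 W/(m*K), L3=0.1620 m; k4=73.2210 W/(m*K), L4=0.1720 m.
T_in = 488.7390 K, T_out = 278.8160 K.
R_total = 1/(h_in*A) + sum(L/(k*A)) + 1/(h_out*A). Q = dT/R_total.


R_conv_in = 1/(5.8850*6.1970) = 0.0274
R_1 = 0.0870/(57.3500*6.1970) = 0.0002
R_2 = 0.1430/(37.4440*6.1970) = 0.0006
R_3 = 0.1620/(15.0330*6.1970) = 0.0017
R_4 = 0.1720/(73.2210*6.1970) = 0.0004
R_conv_out = 1/(21.0310*6.1970) = 0.0077
R_total = 0.0381 K/W
Q = 209.9230 / 0.0381 = 5513.8051 W

R_total = 0.0381 K/W, Q = 5513.8051 W


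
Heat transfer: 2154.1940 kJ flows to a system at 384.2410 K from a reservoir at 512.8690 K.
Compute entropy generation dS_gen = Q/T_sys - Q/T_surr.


dS_sys = 2154.1940/384.2410 = 5.6064 kJ/K
dS_surr = -2154.1940/512.8690 = -4.2003 kJ/K
dS_gen = 5.6064 - 4.2003 = 1.4061 kJ/K (irreversible)

dS_gen = 1.4061 kJ/K, irreversible


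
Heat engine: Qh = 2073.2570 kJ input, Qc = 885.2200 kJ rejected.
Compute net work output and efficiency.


W = 2073.2570 - 885.2200 = 1188.0370 kJ
eta = 1188.0370 / 2073.2570 = 0.5730 = 57.3029%

W = 1188.0370 kJ, eta = 57.3029%


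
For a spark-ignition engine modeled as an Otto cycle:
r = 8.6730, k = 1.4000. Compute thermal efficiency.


r^(k-1) = 2.3728
eta = 1 - 1/2.3728 = 0.5786 = 57.8563%

57.8563%


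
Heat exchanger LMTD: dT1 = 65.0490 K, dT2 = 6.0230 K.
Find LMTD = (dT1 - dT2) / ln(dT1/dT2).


dT1/dT2 = 10.8001
ln(dT1/dT2) = 2.3796
LMTD = 59.0260 / 2.3796 = 24.8055 K

24.8055 K


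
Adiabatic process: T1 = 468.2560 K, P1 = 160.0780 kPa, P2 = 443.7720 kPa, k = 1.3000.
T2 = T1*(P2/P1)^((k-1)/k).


(k-1)/k = 0.2308
(P2/P1)^exp = 1.2653
T2 = 468.2560 * 1.2653 = 592.4811 K

592.4811 K


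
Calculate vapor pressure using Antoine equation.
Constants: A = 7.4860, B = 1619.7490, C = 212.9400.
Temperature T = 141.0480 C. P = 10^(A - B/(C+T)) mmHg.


C+T = 353.9880
B/(C+T) = 4.5757
log10(P) = 7.4860 - 4.5757 = 2.9103
P = 10^2.9103 = 813.3599 mmHg

813.3599 mmHg


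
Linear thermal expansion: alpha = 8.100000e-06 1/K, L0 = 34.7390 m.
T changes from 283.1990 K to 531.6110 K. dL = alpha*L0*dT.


dT = 248.4120 K
dL = 8.100000e-06 * 34.7390 * 248.4120 = 0.069900 m
L_final = 34.808900 m

dL = 0.069900 m


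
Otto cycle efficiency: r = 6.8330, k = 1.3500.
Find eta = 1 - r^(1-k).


r^(k-1) = 1.9594
eta = 1 - 1/1.9594 = 0.4896 = 48.9629%

48.9629%


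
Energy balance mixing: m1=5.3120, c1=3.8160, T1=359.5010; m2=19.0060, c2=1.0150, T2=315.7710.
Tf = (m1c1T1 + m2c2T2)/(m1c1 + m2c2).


num = 13378.8649
den = 39.5617
Tf = 338.1774 K

338.1774 K


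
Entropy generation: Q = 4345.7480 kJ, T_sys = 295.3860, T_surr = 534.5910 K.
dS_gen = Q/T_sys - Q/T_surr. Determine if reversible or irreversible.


dS_sys = 4345.7480/295.3860 = 14.7121 kJ/K
dS_surr = -4345.7480/534.5910 = -8.1291 kJ/K
dS_gen = 14.7121 - 8.1291 = 6.5830 kJ/K (irreversible)

dS_gen = 6.5830 kJ/K, irreversible


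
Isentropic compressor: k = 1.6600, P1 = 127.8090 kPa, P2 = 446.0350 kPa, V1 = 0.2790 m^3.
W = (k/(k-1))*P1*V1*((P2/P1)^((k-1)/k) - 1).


(k-1)/k = 0.3976
(P2/P1)^exp = 1.6437
W = 2.5152 * 127.8090 * 0.2790 * (1.6437 - 1) = 57.7290 kJ

57.7290 kJ


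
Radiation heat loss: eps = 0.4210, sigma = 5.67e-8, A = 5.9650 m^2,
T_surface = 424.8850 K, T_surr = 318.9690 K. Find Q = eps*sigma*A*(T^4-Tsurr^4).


T^4 = 3.2590e+10
Tsurr^4 = 1.0351e+10
Q = 0.4210 * 5.67e-8 * 5.9650 * 2.2239e+10 = 3166.5567 W

3166.5567 W


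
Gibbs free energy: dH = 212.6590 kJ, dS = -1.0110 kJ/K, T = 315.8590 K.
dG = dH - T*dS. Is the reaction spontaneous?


T*dS = 315.8590 * -1.0110 = -319.3334 kJ
dG = 212.6590 + 319.3334 = 531.9924 kJ (non-spontaneous)

dG = 531.9924 kJ, non-spontaneous


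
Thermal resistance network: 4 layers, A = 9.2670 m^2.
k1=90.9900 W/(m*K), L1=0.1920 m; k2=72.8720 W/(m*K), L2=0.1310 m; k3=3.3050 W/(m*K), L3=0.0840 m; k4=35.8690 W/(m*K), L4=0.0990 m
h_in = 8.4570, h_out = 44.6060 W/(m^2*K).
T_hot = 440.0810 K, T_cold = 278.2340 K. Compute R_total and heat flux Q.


R_conv_in = 1/(8.4570*9.2670) = 0.0128
R_1 = 0.1920/(90.9900*9.2670) = 0.0002
R_2 = 0.1310/(72.8720*9.2670) = 0.0002
R_3 = 0.0840/(3.3050*9.2670) = 0.0027
R_4 = 0.0990/(35.8690*9.2670) = 0.0003
R_conv_out = 1/(44.6060*9.2670) = 0.0024
R_total = 0.0186 K/W
Q = 161.8470 / 0.0186 = 8682.2390 W

R_total = 0.0186 K/W, Q = 8682.2390 W


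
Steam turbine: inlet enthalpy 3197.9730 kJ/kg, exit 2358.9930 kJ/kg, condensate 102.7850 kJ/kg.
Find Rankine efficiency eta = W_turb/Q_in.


W = 838.9800 kJ/kg
Q_in = 3095.1880 kJ/kg
eta = 0.2711 = 27.1059%

eta = 27.1059%


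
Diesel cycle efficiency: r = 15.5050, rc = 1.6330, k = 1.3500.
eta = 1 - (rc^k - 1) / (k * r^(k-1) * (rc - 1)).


r^(k-1) = 2.6101
rc^k = 1.9388
eta = 0.5791 = 57.9112%

57.9112%


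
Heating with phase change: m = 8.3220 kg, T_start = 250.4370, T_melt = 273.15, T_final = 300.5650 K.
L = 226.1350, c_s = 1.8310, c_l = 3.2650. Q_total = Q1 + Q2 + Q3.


Q1 (sensible, solid) = 8.3220 * 1.8310 * 22.7130 = 346.0912 kJ
Q2 (latent) = 8.3220 * 226.1350 = 1881.8955 kJ
Q3 (sensible, liquid) = 8.3220 * 3.2650 * 27.4150 = 744.9020 kJ
Q_total = 2972.8887 kJ

2972.8887 kJ


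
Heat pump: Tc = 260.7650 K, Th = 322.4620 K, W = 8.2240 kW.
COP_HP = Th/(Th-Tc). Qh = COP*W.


COP = 322.4620 / 61.6970 = 5.2265
Qh = 5.2265 * 8.2240 = 42.9831 kW

COP = 5.2265, Qh = 42.9831 kW


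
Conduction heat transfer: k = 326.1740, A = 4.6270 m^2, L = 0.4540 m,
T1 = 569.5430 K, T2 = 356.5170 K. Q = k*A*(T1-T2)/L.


dT = 213.0260 K
Q = 326.1740 * 4.6270 * 213.0260 / 0.4540 = 708150.5534 W

708150.5534 W


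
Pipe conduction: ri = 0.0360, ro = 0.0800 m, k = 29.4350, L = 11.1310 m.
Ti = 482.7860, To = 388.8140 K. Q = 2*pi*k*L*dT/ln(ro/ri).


dT = 93.9720 K
ln(ro/ri) = 0.7985
Q = 2*pi*29.4350*11.1310*93.9720 / 0.7985 = 242268.7815 W

242268.7815 W


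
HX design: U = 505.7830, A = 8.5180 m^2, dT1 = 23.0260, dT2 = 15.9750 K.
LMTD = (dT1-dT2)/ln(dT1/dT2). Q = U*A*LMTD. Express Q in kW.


LMTD = 19.2862 K
Q = 505.7830 * 8.5180 * 19.2862 = 83089.7716 W = 83.0898 kW

83.0898 kW


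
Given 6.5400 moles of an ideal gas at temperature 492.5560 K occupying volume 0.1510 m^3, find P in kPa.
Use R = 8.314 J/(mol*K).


P = nRT/V = 6.5400 * 8.314 * 492.5560 / 0.1510
= 26782.0232 / 0.1510 = 177364.3922 Pa = 177.3644 kPa

177.3644 kPa


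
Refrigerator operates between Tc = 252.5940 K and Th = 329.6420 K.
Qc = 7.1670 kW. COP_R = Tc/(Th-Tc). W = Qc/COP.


COP = 252.5940 / 77.0480 = 3.2784
W = 7.1670 / 3.2784 = 2.1861 kW

COP = 3.2784, W = 2.1861 kW


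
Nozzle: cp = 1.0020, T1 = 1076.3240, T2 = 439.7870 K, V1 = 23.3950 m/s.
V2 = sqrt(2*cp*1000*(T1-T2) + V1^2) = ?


dT = 636.5370 K
2*cp*1000*dT = 1275620.1480
V1^2 = 547.3260
V2 = sqrt(1276167.4740) = 1129.6758 m/s

1129.6758 m/s


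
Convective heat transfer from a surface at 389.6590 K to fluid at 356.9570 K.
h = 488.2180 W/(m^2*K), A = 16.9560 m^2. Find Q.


dT = 32.7020 K
Q = 488.2180 * 16.9560 * 32.7020 = 270714.4946 W

270714.4946 W


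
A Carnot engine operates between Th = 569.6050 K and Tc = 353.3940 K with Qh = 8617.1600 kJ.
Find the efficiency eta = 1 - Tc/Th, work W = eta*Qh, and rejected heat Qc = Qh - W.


eta = 1 - 353.3940/569.6050 = 0.3796
W = 0.3796 * 8617.1600 = 3270.9066 kJ
Qc = 8617.1600 - 3270.9066 = 5346.2534 kJ

eta = 37.9581%, W = 3270.9066 kJ, Qc = 5346.2534 kJ


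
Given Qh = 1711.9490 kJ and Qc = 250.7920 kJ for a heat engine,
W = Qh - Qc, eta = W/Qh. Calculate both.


W = 1711.9490 - 250.7920 = 1461.1570 kJ
eta = 1461.1570 / 1711.9490 = 0.8535 = 85.3505%

W = 1461.1570 kJ, eta = 85.3505%


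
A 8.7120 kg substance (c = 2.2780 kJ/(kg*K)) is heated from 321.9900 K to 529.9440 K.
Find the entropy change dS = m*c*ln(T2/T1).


T2/T1 = 1.6458
ln(T2/T1) = 0.4983
dS = 8.7120 * 2.2780 * 0.4983 = 9.8883 kJ/K

9.8883 kJ/K


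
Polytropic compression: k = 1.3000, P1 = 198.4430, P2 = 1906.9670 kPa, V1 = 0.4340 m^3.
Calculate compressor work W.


(k-1)/k = 0.2308
(P2/P1)^exp = 1.6857
W = 4.3333 * 198.4430 * 0.4340 * (1.6857 - 1) = 255.9044 kJ

255.9044 kJ


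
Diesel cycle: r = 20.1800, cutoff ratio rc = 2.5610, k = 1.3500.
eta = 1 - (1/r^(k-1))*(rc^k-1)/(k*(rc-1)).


r^(k-1) = 2.8623
rc^k = 3.5592
eta = 0.5757 = 57.5727%

57.5727%


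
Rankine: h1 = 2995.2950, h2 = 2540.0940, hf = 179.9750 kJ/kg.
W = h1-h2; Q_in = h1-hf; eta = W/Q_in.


W = 455.2010 kJ/kg
Q_in = 2815.3200 kJ/kg
eta = 0.1617 = 16.1687%

eta = 16.1687%


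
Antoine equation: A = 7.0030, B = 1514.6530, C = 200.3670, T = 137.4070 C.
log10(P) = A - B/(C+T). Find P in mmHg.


C+T = 337.7740
B/(C+T) = 4.4842
log10(P) = 7.0030 - 4.4842 = 2.5188
P = 10^2.5188 = 330.2021 mmHg

330.2021 mmHg


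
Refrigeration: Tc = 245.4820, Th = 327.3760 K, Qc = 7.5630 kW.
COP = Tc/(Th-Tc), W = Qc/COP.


COP = 245.4820 / 81.8940 = 2.9976
W = 7.5630 / 2.9976 = 2.5231 kW

COP = 2.9976, W = 2.5231 kW


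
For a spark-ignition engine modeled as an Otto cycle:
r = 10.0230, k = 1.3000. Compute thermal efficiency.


r^(k-1) = 1.9966
eta = 1 - 1/1.9966 = 0.4992 = 49.9158%

49.9158%


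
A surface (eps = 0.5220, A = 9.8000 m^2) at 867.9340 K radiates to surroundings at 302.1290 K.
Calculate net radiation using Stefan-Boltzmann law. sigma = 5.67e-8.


T^4 = 5.6748e+11
Tsurr^4 = 8.3324e+09
Q = 0.5220 * 5.67e-8 * 9.8000 * 5.5914e+11 = 162181.8685 W

162181.8685 W


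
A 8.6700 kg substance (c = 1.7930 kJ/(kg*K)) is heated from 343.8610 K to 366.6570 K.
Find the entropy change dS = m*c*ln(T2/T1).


T2/T1 = 1.0663
ln(T2/T1) = 0.0642
dS = 8.6700 * 1.7930 * 0.0642 = 0.9978 kJ/K

0.9978 kJ/K


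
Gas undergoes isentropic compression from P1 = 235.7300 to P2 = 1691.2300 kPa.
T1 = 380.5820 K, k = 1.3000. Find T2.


(k-1)/k = 0.2308
(P2/P1)^exp = 1.5758
T2 = 380.5820 * 1.5758 = 599.7051 K

599.7051 K


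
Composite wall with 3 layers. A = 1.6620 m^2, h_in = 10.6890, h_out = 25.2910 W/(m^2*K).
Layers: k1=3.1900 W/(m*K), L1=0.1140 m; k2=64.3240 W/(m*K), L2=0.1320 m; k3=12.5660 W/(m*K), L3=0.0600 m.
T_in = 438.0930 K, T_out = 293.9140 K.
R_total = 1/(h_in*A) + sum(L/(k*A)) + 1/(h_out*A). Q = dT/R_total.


R_conv_in = 1/(10.6890*1.6620) = 0.0563
R_1 = 0.1140/(3.1900*1.6620) = 0.0215
R_2 = 0.1320/(64.3240*1.6620) = 0.0012
R_3 = 0.0600/(12.5660*1.6620) = 0.0029
R_conv_out = 1/(25.2910*1.6620) = 0.0238
R_total = 0.1057 K/W
Q = 144.1790 / 0.1057 = 1364.1635 W

R_total = 0.1057 K/W, Q = 1364.1635 W


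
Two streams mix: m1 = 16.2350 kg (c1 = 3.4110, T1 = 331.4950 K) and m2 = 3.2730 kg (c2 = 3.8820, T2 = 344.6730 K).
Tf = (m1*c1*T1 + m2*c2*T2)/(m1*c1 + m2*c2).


num = 22736.7339
den = 68.0834
Tf = 333.9543 K

333.9543 K


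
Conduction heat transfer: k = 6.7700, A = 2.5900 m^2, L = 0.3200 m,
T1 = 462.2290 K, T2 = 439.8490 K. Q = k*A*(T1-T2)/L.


dT = 22.3800 K
Q = 6.7700 * 2.5900 * 22.3800 / 0.3200 = 1226.3051 W

1226.3051 W


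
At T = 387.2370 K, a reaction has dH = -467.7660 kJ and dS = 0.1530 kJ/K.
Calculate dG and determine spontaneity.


T*dS = 387.2370 * 0.1530 = 59.2473 kJ
dG = -467.7660 - 59.2473 = -527.0133 kJ (spontaneous)

dG = -527.0133 kJ, spontaneous


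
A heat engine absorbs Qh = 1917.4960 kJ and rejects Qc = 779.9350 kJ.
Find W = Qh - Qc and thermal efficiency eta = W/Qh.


W = 1917.4960 - 779.9350 = 1137.5610 kJ
eta = 1137.5610 / 1917.4960 = 0.5933 = 59.3253%

W = 1137.5610 kJ, eta = 59.3253%


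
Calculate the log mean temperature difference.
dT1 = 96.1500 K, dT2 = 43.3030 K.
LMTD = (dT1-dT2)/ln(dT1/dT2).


dT1/dT2 = 2.2204
ln(dT1/dT2) = 0.7977
LMTD = 52.8470 / 0.7977 = 66.2503 K

66.2503 K


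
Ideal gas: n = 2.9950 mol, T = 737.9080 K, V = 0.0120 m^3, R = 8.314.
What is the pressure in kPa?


P = nRT/V = 2.9950 * 8.314 * 737.9080 / 0.0120
= 18374.2265 / 0.0120 = 1531185.5417 Pa = 1531.1855 kPa

1531.1855 kPa


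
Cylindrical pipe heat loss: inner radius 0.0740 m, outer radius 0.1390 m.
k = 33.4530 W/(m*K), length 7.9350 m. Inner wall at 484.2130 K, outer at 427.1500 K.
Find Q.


dT = 57.0630 K
ln(ro/ri) = 0.6304
Q = 2*pi*33.4530*7.9350*57.0630 / 0.6304 = 150971.2239 W

150971.2239 W


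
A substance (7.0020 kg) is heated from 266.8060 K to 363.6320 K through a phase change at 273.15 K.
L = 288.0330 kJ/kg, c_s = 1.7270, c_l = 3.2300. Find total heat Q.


Q1 (sensible, solid) = 7.0020 * 1.7270 * 6.3440 = 76.7145 kJ
Q2 (latent) = 7.0020 * 288.0330 = 2016.8071 kJ
Q3 (sensible, liquid) = 7.0020 * 3.2300 * 90.4820 = 2046.3825 kJ
Q_total = 4139.9041 kJ

4139.9041 kJ


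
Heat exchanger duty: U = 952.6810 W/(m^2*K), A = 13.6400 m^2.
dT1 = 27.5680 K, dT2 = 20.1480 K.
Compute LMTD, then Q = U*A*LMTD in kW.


LMTD = 23.6644 K
Q = 952.6810 * 13.6400 * 23.6644 = 307509.1702 W = 307.5092 kW

307.5092 kW


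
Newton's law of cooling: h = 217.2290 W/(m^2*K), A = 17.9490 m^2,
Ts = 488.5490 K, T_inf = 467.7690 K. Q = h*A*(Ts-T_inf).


dT = 20.7800 K
Q = 217.2290 * 17.9490 * 20.7800 = 81022.1202 W

81022.1202 W


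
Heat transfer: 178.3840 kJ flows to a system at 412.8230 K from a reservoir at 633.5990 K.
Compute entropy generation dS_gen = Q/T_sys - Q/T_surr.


dS_sys = 178.3840/412.8230 = 0.4321 kJ/K
dS_surr = -178.3840/633.5990 = -0.2815 kJ/K
dS_gen = 0.4321 - 0.2815 = 0.1506 kJ/K (irreversible)

dS_gen = 0.1506 kJ/K, irreversible


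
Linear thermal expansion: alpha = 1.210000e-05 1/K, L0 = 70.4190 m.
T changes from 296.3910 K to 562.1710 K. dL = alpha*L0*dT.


dT = 265.7800 K
dL = 1.210000e-05 * 70.4190 * 265.7800 = 0.226463 m
L_final = 70.645463 m

dL = 0.226463 m


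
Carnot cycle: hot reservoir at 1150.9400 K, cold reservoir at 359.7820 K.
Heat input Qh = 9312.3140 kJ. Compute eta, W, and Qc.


eta = 1 - 359.7820/1150.9400 = 0.6874
W = 0.6874 * 9312.3140 = 6401.2996 kJ
Qc = 9312.3140 - 6401.2996 = 2911.0144 kJ

eta = 68.7402%, W = 6401.2996 kJ, Qc = 2911.0144 kJ


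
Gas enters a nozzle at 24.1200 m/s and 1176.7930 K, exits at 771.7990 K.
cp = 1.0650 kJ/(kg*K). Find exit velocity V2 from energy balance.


dT = 404.9940 K
2*cp*1000*dT = 862637.2200
V1^2 = 581.7744
V2 = sqrt(863218.9944) = 929.0958 m/s

929.0958 m/s


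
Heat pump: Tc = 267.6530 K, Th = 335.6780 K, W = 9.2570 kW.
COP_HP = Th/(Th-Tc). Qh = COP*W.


COP = 335.6780 / 68.0250 = 4.9346
Qh = 4.9346 * 9.2570 = 45.6798 kW

COP = 4.9346, Qh = 45.6798 kW


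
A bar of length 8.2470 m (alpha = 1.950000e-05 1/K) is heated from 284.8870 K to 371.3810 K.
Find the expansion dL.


dT = 86.4940 K
dL = 1.950000e-05 * 8.2470 * 86.4940 = 0.013910 m
L_final = 8.260910 m

dL = 0.013910 m


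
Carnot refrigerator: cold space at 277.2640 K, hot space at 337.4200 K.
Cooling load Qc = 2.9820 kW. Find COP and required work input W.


COP = 277.2640 / 60.1560 = 4.6091
W = 2.9820 / 4.6091 = 0.6470 kW

COP = 4.6091, W = 0.6470 kW


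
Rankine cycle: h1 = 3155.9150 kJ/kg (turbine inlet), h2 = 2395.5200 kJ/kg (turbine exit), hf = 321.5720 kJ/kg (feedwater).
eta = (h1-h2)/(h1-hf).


W = 760.3950 kJ/kg
Q_in = 2834.3430 kJ/kg
eta = 0.2683 = 26.8279%

eta = 26.8279%


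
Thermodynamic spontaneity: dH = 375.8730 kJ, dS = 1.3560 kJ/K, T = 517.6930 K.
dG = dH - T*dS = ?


T*dS = 517.6930 * 1.3560 = 701.9917 kJ
dG = 375.8730 - 701.9917 = -326.1187 kJ (spontaneous)

dG = -326.1187 kJ, spontaneous


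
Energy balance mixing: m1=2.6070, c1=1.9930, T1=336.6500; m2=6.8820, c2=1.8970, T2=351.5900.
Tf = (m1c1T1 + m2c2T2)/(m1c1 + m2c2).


num = 6339.2112
den = 18.2509
Tf = 347.3368 K

347.3368 K


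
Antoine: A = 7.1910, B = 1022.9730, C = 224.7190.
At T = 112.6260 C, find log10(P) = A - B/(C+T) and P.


C+T = 337.3450
B/(C+T) = 3.0324
log10(P) = 7.1910 - 3.0324 = 4.1586
P = 10^4.1586 = 14407.0884 mmHg

14407.0884 mmHg


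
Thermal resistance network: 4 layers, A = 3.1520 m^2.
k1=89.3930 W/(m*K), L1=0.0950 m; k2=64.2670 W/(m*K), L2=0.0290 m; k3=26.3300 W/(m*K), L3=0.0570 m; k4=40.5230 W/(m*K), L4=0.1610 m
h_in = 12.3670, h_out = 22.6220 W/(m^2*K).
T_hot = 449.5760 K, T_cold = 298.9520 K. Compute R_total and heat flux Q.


R_conv_in = 1/(12.3670*3.1520) = 0.0257
R_1 = 0.0950/(89.3930*3.1520) = 0.0003
R_2 = 0.0290/(64.2670*3.1520) = 0.0001
R_3 = 0.0570/(26.3300*3.1520) = 0.0007
R_4 = 0.1610/(40.5230*3.1520) = 0.0013
R_conv_out = 1/(22.6220*3.1520) = 0.0140
R_total = 0.0421 K/W
Q = 150.6240 / 0.0421 = 3577.2885 W

R_total = 0.0421 K/W, Q = 3577.2885 W


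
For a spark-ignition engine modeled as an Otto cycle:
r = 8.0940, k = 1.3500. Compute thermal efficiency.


r^(k-1) = 2.0790
eta = 1 - 1/2.0790 = 0.5190 = 51.9002%

51.9002%


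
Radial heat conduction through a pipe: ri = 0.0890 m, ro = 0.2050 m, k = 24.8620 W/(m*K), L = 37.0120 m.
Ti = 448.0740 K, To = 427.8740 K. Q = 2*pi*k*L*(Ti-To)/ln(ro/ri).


dT = 20.2000 K
ln(ro/ri) = 0.8344
Q = 2*pi*24.8620*37.0120*20.2000 / 0.8344 = 139974.6190 W

139974.6190 W


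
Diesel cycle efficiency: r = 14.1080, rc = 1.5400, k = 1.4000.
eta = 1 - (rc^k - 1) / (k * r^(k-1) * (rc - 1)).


r^(k-1) = 2.8826
rc^k = 1.8303
eta = 0.6190 = 61.8985%

61.8985%


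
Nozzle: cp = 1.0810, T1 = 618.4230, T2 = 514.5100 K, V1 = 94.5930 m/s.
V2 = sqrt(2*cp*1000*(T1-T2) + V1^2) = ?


dT = 103.9130 K
2*cp*1000*dT = 224659.9060
V1^2 = 8947.8356
V2 = sqrt(233607.7416) = 483.3298 m/s

483.3298 m/s


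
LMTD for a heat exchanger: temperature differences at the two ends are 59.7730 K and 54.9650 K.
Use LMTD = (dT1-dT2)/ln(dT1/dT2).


dT1/dT2 = 1.0875
ln(dT1/dT2) = 0.0839
LMTD = 4.8080 / 0.0839 = 57.3354 K

57.3354 K


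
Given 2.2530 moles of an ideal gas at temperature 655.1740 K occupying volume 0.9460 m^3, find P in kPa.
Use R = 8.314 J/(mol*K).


P = nRT/V = 2.2530 * 8.314 * 655.1740 / 0.9460
= 12272.3538 / 0.9460 = 12972.8898 Pa = 12.9729 kPa

12.9729 kPa


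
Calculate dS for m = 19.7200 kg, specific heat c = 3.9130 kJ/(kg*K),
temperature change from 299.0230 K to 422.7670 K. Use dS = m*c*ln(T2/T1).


T2/T1 = 1.4138
ln(T2/T1) = 0.3463
dS = 19.7200 * 3.9130 * 0.3463 = 26.7221 kJ/K

26.7221 kJ/K
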